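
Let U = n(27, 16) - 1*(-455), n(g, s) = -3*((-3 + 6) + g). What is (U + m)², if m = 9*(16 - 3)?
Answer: 232324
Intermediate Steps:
m = 117 (m = 9*13 = 117)
n(g, s) = -9 - 3*g (n(g, s) = -3*(3 + g) = -9 - 3*g)
U = 365 (U = (-9 - 3*27) - 1*(-455) = (-9 - 81) + 455 = -90 + 455 = 365)
(U + m)² = (365 + 117)² = 482² = 232324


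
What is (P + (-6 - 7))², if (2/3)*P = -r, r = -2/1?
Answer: 100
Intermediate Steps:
r = -2 (r = -2*1 = -2)
P = 3 (P = 3*(-1*(-2))/2 = (3/2)*2 = 3)
(P + (-6 - 7))² = (3 + (-6 - 7))² = (3 - 13)² = (-10)² = 100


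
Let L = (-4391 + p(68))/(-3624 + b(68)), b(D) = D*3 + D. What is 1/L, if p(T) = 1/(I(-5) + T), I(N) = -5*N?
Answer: 155868/204181 ≈ 0.76338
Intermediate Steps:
b(D) = 4*D (b(D) = 3*D + D = 4*D)
p(T) = 1/(25 + T) (p(T) = 1/(-5*(-5) + T) = 1/(25 + T))
L = 204181/155868 (L = (-4391 + 1/(25 + 68))/(-3624 + 4*68) = (-4391 + 1/93)/(-3624 + 272) = (-4391 + 1/93)/(-3352) = -408362/93*(-1/3352) = 204181/155868 ≈ 1.3100)
1/L = 1/(204181/155868) = 155868/204181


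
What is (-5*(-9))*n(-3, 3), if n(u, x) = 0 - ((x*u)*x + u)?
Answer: 1350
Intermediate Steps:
n(u, x) = -u - u*x**2 (n(u, x) = 0 - ((u*x)*x + u) = 0 - (u*x**2 + u) = 0 - (u + u*x**2) = 0 + (-u - u*x**2) = -u - u*x**2)
(-5*(-9))*n(-3, 3) = (-5*(-9))*(-1*(-3)*(1 + 3**2)) = 45*(-1*(-3)*(1 + 9)) = 45*(-1*(-3)*10) = 45*30 = 1350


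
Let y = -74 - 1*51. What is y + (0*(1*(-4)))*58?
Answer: -125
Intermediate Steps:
y = -125 (y = -74 - 51 = -125)
y + (0*(1*(-4)))*58 = -125 + (0*(1*(-4)))*58 = -125 + (0*(-4))*58 = -125 + 0*58 = -125 + 0 = -125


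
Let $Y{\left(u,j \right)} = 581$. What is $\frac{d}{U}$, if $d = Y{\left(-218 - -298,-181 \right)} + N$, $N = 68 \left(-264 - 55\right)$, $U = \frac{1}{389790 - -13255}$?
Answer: $-8508682995$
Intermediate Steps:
$U = \frac{1}{403045}$ ($U = \frac{1}{389790 + 13255} = \frac{1}{403045} \approx 2.4811 \cdot 10^{-6}$)
$N = -21692$ ($N = 68 \left(-319\right) = -21692$)
$d = -21111$ ($d = 581 - 21692 = -21111$)
$\frac{d}{U} = - 21111 \frac{1}{\frac{1}{403045}} = \left(-21111\right) 403045 = -8508682995$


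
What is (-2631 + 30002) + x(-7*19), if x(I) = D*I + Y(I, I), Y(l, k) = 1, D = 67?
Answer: 18461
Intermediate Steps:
x(I) = 1 + 67*I (x(I) = 67*I + 1 = 1 + 67*I)
(-2631 + 30002) + x(-7*19) = (-2631 + 30002) + (1 + 67*(-7*19)) = 27371 + (1 + 67*(-133)) = 27371 + (1 - 8911) = 27371 - 8910 = 18461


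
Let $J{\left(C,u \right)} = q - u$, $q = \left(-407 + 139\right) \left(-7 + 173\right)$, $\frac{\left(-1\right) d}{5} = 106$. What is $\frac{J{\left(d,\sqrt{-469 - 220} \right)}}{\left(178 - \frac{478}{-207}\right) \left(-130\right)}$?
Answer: $\frac{1151127}{606515} + \frac{207 i \sqrt{689}}{4852120} \approx 1.8979 + 0.0011198 i$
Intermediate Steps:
$d = -530$ ($d = \left(-5\right) 106 = -530$)
$q = -44488$ ($q = \left(-268\right) 166 = -44488$)
$J{\left(C,u \right)} = -44488 - u$
$\frac{J{\left(d,\sqrt{-469 - 220} \right)}}{\left(178 - \frac{478}{-207}\right) \left(-130\right)} = \frac{-44488 - \sqrt{-469 - 220}}{\left(178 - \frac{478}{-207}\right) \left(-130\right)} = \frac{-44488 - \sqrt{-689}}{\left(178 - - \frac{478}{207}\right) \left(-130\right)} = \frac{-44488 - i \sqrt{689}}{\left(178 + \frac{478}{207}\right) \left(-130\right)} = \frac{-44488 - i \sqrt{689}}{\frac{37324}{207} \left(-130\right)} = \frac{-44488 - i \sqrt{689}}{- \frac{4852120}{207}} = \left(-44488 - i \sqrt{689}\right) \left(- \frac{207}{4852120}\right) = \frac{1151127}{606515} + \frac{207 i \sqrt{689}}{4852120}$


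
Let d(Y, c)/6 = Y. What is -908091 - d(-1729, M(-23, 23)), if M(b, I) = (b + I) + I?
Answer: -897717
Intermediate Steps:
M(b, I) = b + 2*I (M(b, I) = (I + b) + I = b + 2*I)
d(Y, c) = 6*Y
-908091 - d(-1729, M(-23, 23)) = -908091 - 6*(-1729) = -908091 - 1*(-10374) = -908091 + 10374 = -897717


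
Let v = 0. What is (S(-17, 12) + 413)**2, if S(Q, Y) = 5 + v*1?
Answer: 174724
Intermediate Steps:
S(Q, Y) = 5 (S(Q, Y) = 5 + 0*1 = 5 + 0 = 5)
(S(-17, 12) + 413)**2 = (5 + 413)**2 = 418**2 = 174724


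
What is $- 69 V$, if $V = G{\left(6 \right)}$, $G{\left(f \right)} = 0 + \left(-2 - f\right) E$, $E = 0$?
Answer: $0$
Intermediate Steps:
$G{\left(f \right)} = 0$ ($G{\left(f \right)} = 0 + \left(-2 - f\right) 0 = 0 + 0 = 0$)
$V = 0$
$- 69 V = \left(-69\right) 0 = 0$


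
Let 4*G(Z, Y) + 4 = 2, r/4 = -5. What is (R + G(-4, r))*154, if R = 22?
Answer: 3311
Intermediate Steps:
r = -20 (r = 4*(-5) = -20)
G(Z, Y) = -½ (G(Z, Y) = -1 + (¼)*2 = -1 + ½ = -½)
(R + G(-4, r))*154 = (22 - ½)*154 = (43/2)*154 = 3311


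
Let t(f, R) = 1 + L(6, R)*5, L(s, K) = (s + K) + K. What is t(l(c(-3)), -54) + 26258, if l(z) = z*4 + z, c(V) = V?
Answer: 25749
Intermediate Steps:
L(s, K) = s + 2*K (L(s, K) = (K + s) + K = s + 2*K)
l(z) = 5*z (l(z) = 4*z + z = 5*z)
t(f, R) = 31 + 10*R (t(f, R) = 1 + (6 + 2*R)*5 = 1 + (30 + 10*R) = 31 + 10*R)
t(l(c(-3)), -54) + 26258 = (31 + 10*(-54)) + 26258 = (31 - 540) + 26258 = -509 + 26258 = 25749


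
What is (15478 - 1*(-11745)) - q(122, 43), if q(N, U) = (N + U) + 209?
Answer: 26849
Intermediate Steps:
q(N, U) = 209 + N + U
(15478 - 1*(-11745)) - q(122, 43) = (15478 - 1*(-11745)) - (209 + 122 + 43) = (15478 + 11745) - 1*374 = 27223 - 374 = 26849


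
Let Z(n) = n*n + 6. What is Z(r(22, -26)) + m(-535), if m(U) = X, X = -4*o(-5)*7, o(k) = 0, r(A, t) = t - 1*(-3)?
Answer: 535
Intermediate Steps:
r(A, t) = 3 + t (r(A, t) = t + 3 = 3 + t)
Z(n) = 6 + n**2 (Z(n) = n**2 + 6 = 6 + n**2)
X = 0 (X = -4*0*7 = 0*7 = 0)
m(U) = 0
Z(r(22, -26)) + m(-535) = (6 + (3 - 26)**2) + 0 = (6 + (-23)**2) + 0 = (6 + 529) + 0 = 535 + 0 = 535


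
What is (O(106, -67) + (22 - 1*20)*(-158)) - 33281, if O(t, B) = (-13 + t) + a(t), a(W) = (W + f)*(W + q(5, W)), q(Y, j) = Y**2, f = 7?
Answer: -18701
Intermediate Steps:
a(W) = (7 + W)*(25 + W) (a(W) = (W + 7)*(W + 5**2) = (7 + W)*(W + 25) = (7 + W)*(25 + W))
O(t, B) = 162 + t**2 + 33*t (O(t, B) = (-13 + t) + (175 + t**2 + 32*t) = 162 + t**2 + 33*t)
(O(106, -67) + (22 - 1*20)*(-158)) - 33281 = ((162 + 106**2 + 33*106) + (22 - 1*20)*(-158)) - 33281 = ((162 + 11236 + 3498) + (22 - 20)*(-158)) - 33281 = (14896 + 2*(-158)) - 33281 = (14896 - 316) - 33281 = 14580 - 33281 = -18701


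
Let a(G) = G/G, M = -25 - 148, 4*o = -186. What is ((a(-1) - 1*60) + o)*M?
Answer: 36503/2 ≈ 18252.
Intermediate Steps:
o = -93/2 (o = (1/4)*(-186) = -93/2 ≈ -46.500)
M = -173
a(G) = 1
((a(-1) - 1*60) + o)*M = ((1 - 1*60) - 93/2)*(-173) = ((1 - 60) - 93/2)*(-173) = (-59 - 93/2)*(-173) = -211/2*(-173) = 36503/2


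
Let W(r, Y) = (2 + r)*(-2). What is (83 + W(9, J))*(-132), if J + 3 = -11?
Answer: -8052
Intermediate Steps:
J = -14 (J = -3 - 11 = -14)
W(r, Y) = -4 - 2*r
(83 + W(9, J))*(-132) = (83 + (-4 - 2*9))*(-132) = (83 + (-4 - 18))*(-132) = (83 - 22)*(-132) = 61*(-132) = -8052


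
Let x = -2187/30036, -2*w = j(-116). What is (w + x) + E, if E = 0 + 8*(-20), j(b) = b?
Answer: -1021953/10012 ≈ -102.07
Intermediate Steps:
w = 58 (w = -½*(-116) = 58)
x = -729/10012 (x = -2187*1/30036 = -729/10012 ≈ -0.072813)
E = -160 (E = 0 - 160 = -160)
(w + x) + E = (58 - 729/10012) - 160 = 579967/10012 - 160 = -1021953/10012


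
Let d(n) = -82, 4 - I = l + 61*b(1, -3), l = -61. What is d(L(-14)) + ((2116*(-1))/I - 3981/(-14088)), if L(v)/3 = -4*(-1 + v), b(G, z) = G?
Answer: -2867929/4696 ≈ -610.72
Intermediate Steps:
I = 4 (I = 4 - (-61 + 61*1) = 4 - (-61 + 61) = 4 - 1*0 = 4 + 0 = 4)
L(v) = 12 - 12*v (L(v) = 3*(-4*(-1 + v)) = 3*(4 - 4*v) = 12 - 12*v)
d(L(-14)) + ((2116*(-1))/I - 3981/(-14088)) = -82 + ((2116*(-1))/4 - 3981/(-14088)) = -82 + (-2116*1/4 - 3981*(-1/14088)) = -82 + (-529 + 1327/4696) = -82 - 2482857/4696 = -2867929/4696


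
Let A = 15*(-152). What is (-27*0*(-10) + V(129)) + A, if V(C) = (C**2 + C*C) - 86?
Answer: 30916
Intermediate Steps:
V(C) = -86 + 2*C**2 (V(C) = (C**2 + C**2) - 86 = 2*C**2 - 86 = -86 + 2*C**2)
A = -2280
(-27*0*(-10) + V(129)) + A = (-27*0*(-10) + (-86 + 2*129**2)) - 2280 = (0*(-10) + (-86 + 2*16641)) - 2280 = (0 + (-86 + 33282)) - 2280 = (0 + 33196) - 2280 = 33196 - 2280 = 30916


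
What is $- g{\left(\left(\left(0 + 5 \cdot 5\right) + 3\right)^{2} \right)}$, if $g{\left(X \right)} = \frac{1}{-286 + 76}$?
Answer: $\frac{1}{210} \approx 0.0047619$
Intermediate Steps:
$g{\left(X \right)} = - \frac{1}{210}$ ($g{\left(X \right)} = \frac{1}{-210} = - \frac{1}{210}$)
$- g{\left(\left(\left(0 + 5 \cdot 5\right) + 3\right)^{2} \right)} = \left(-1\right) \left(- \frac{1}{210}\right) = \frac{1}{210}$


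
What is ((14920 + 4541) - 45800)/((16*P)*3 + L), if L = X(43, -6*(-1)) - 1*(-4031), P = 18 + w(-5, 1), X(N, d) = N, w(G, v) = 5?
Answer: -26339/5178 ≈ -5.0867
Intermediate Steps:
P = 23 (P = 18 + 5 = 23)
L = 4074 (L = 43 - 1*(-4031) = 43 + 4031 = 4074)
((14920 + 4541) - 45800)/((16*P)*3 + L) = ((14920 + 4541) - 45800)/((16*23)*3 + 4074) = (19461 - 45800)/(368*3 + 4074) = -26339/(1104 + 4074) = -26339/5178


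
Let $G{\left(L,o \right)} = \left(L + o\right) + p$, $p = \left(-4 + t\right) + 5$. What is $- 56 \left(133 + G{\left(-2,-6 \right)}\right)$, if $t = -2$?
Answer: $-6944$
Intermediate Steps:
$p = -1$ ($p = \left(-4 - 2\right) + 5 = -6 + 5 = -1$)
$G{\left(L,o \right)} = -1 + L + o$ ($G{\left(L,o \right)} = \left(L + o\right) - 1 = -1 + L + o$)
$- 56 \left(133 + G{\left(-2,-6 \right)}\right) = - 56 \left(133 - 9\right) = \left(-56\right) 124 = -6944$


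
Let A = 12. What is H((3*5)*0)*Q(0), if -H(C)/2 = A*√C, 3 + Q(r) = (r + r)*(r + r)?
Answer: 0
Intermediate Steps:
Q(r) = -3 + 4*r² (Q(r) = -3 + (r + r)*(r + r) = -3 + (2*r)*(2*r) = -3 + 4*r²)
H(C) = -24*√C
H((3*5)*0)*Q(0) = (-24*√((3*5)*0))*(-3 + 4*0²) = (-24*√(15*0))*(-3 + 4*0) = (-24*√0)*(-3 + 0) = -24*0*(-3) = 0*(-3) = 0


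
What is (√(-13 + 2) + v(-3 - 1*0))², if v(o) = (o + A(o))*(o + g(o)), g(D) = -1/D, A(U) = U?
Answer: (16 + I*√11)² ≈ 245.0 + 106.13*I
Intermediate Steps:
v(o) = 2*o*(o - 1/o) (v(o) = (o + o)*(o - 1/o) = (2*o)*(o - 1/o) = 2*o*(o - 1/o))
(√(-13 + 2) + v(-3 - 1*0))² = (√(-13 + 2) + (-2 + 2*(-3 - 1*0)²))² = (√(-11) + (-2 + 2*(-3 + 0)²))² = (I*√11 + (-2 + 2*(-3)²))² = (I*√11 + (-2 + 2*9))² = (I*√11 + (-2 + 18))² = (I*√11 + 16)² = (16 + I*√11)²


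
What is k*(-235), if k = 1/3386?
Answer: -235/3386 ≈ -0.069403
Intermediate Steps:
k = 1/3386 ≈ 0.00029533
k*(-235) = (1/3386)*(-235) = -235/3386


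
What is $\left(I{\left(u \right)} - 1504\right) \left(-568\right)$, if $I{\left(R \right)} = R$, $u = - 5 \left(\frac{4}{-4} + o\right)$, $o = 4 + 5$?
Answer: $876992$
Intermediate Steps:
$o = 9$
$u = -40$ ($u = - 5 \left(\frac{4}{-4} + 9\right) = - 5 \left(4 \left(- \frac{1}{4}\right) + 9\right) = - 5 \left(-1 + 9\right) = \left(-5\right) 8 = -40$)
$\left(I{\left(u \right)} - 1504\right) \left(-568\right) = \left(-40 - 1504\right) \left(-568\right) = \left(-1544\right) \left(-568\right) = 876992$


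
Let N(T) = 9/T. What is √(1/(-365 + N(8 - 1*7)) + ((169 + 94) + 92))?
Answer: √11247731/178 ≈ 18.841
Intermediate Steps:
√(1/(-365 + N(8 - 1*7)) + ((169 + 94) + 92)) = √(1/(-365 + 9/(8 - 1*7)) + ((169 + 94) + 92)) = √(1/(-365 + 9/(8 - 7)) + (263 + 92)) = √(1/(-365 + 9/1) + 355) = √(1/(-365 + 9*1) + 355) = √(1/(-365 + 9) + 355) = √(1/(-356) + 355) = √(-1/356 + 355) = √(126379/356) = √11247731/178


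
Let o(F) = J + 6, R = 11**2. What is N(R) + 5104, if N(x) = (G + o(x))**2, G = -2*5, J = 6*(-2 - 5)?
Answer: 7220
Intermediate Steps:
R = 121
J = -42 (J = 6*(-7) = -42)
o(F) = -36 (o(F) = -42 + 6 = -36)
G = -10
N(x) = 2116 (N(x) = (-10 - 36)**2 = (-46)**2 = 2116)
N(R) + 5104 = 2116 + 5104 = 7220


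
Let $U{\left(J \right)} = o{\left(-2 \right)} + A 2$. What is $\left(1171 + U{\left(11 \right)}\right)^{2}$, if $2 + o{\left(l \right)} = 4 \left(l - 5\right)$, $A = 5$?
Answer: $1324801$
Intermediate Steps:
$o{\left(l \right)} = -22 + 4 l$ ($o{\left(l \right)} = -2 + 4 \left(l - 5\right) = -2 + 4 \left(-5 + l\right) = -2 + \left(-20 + 4 l\right) = -22 + 4 l$)
$U{\left(J \right)} = -20$ ($U{\left(J \right)} = \left(-22 + 4 \left(-2\right)\right) + 5 \cdot 2 = \left(-22 - 8\right) + 10 = -30 + 10 = -20$)
$\left(1171 + U{\left(11 \right)}\right)^{2} = \left(1171 - 20\right)^{2} = 1151^{2} = 1324801$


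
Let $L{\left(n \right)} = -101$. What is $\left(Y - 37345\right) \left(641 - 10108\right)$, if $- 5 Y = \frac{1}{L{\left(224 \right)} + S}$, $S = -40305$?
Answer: $\frac{71426719573983}{202030} \approx 3.5355 \cdot 10^{8}$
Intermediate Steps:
$Y = \frac{1}{202030}$ ($Y = - \frac{1}{5 \left(-101 - 40305\right)} = - \frac{1}{5 \left(-40406\right)} = \left(- \frac{1}{5}\right) \left(- \frac{1}{40406}\right) = \frac{1}{202030} \approx 4.9498 \cdot 10^{-6}$)
$\left(Y - 37345\right) \left(641 - 10108\right) = \left(\frac{1}{202030} - 37345\right) \left(641 - 10108\right) = \left(- \frac{7544810349}{202030}\right) \left(-9467\right) = \frac{71426719573983}{202030}$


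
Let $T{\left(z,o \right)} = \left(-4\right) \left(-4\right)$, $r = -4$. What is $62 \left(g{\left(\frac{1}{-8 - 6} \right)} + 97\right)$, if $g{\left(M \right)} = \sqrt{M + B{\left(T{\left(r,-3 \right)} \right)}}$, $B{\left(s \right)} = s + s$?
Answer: $6014 + \frac{31 \sqrt{6258}}{7} \approx 6364.3$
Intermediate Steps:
$T{\left(z,o \right)} = 16$
$B{\left(s \right)} = 2 s$
$g{\left(M \right)} = \sqrt{32 + M}$ ($g{\left(M \right)} = \sqrt{M + 2 \cdot 16} = \sqrt{M + 32} = \sqrt{32 + M}$)
$62 \left(g{\left(\frac{1}{-8 - 6} \right)} + 97\right) = 62 \left(\sqrt{32 + \frac{1}{-8 - 6}} + 97\right) = 62 \left(\sqrt{32 + \frac{1}{-14}} + 97\right) = 62 \left(\sqrt{32 - \frac{1}{14}} + 97\right) = 62 \left(\sqrt{\frac{447}{14}} + 97\right) = 62 \left(\frac{\sqrt{6258}}{14} + 97\right) = 62 \left(97 + \frac{\sqrt{6258}}{14}\right) = 6014 + \frac{31 \sqrt{6258}}{7}$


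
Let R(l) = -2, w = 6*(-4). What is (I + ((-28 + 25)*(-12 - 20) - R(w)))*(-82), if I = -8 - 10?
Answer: -6560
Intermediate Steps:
I = -18
w = -24
(I + ((-28 + 25)*(-12 - 20) - R(w)))*(-82) = (-18 + ((-28 + 25)*(-12 - 20) - 1*(-2)))*(-82) = (-18 + (-3*(-32) + 2))*(-82) = (-18 + (96 + 2))*(-82) = (-18 + 98)*(-82) = 80*(-82) = -6560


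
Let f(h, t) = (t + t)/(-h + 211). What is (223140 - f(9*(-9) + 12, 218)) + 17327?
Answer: 16832581/70 ≈ 2.4047e+5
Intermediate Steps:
f(h, t) = 2*t/(211 - h) (f(h, t) = (2*t)/(211 - h) = 2*t/(211 - h))
(223140 - f(9*(-9) + 12, 218)) + 17327 = (223140 - (-2)*218/(-211 + (9*(-9) + 12))) + 17327 = (223140 - (-2)*218/(-211 + (-81 + 12))) + 17327 = (223140 - (-2)*218/(-211 - 69)) + 17327 = (223140 - (-2)*218/(-280)) + 17327 = (223140 - (-2)*218*(-1)/280) + 17327 = (223140 - 1*109/70) + 17327 = (223140 - 109/70) + 17327 = 15619691/70 + 17327 = 16832581/70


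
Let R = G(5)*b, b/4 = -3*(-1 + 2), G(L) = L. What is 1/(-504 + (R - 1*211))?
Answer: -1/775 ≈ -0.0012903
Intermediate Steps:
b = -12 (b = 4*(-3*(-1 + 2)) = 4*(-3*1) = 4*(-3) = -12)
R = -60 (R = 5*(-12) = -60)
1/(-504 + (R - 1*211)) = 1/(-504 + (-60 - 1*211)) = 1/(-504 + (-60 - 211)) = 1/(-504 - 271) = 1/(-775) = -1/775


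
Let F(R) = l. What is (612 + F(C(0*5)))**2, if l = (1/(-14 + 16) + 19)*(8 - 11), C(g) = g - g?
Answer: 1225449/4 ≈ 3.0636e+5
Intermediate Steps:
C(g) = 0
l = -117/2 (l = (1/2 + 19)*(-3) = (39/2)*(-3) = -117/2 ≈ -58.500)
F(R) = -117/2
(612 + F(C(0*5)))**2 = (612 - 117/2)**2 = (1107/2)**2 = 1225449/4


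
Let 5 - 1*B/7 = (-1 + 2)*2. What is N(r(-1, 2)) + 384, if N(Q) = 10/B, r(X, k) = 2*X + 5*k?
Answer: 8074/21 ≈ 384.48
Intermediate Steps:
B = 21 (B = 35 - 7*(-1 + 2)*2 = 35 - 7*2 = 35 - 14 = 21)
N(Q) = 10/21
N(r(-1, 2)) + 384 = 10/21 + 384 = 8074/21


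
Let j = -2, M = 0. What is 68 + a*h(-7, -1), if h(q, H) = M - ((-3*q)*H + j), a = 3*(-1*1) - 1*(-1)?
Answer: 22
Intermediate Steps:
a = -2 (a = 3*(-1) + 1 = -3 + 1 = -2)
h(q, H) = 2 + 3*H*q (h(q, H) = 0 - ((-3*q)*H - 2) = 0 - (-3*H*q - 2) = 0 - (-2 - 3*H*q) = 0 + (2 + 3*H*q) = 2 + 3*H*q)
68 + a*h(-7, -1) = 68 - 2*(2 + 3*(-1)*(-7)) = 68 - 2*(2 + 21) = 68 - 2*23 = 68 - 46 = 22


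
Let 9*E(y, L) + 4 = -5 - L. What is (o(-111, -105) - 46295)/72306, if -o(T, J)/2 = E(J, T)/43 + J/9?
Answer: -5969113/9327474 ≈ -0.63995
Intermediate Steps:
E(y, L) = -1 - L/9 (E(y, L) = -4/9 + (-5 - L)/9 = -4/9 + (-5/9 - L/9) = -1 - L/9)
o(T, J) = 2/43 - 2*J/9 + 2*T/387 (o(T, J) = -2*((-1 - T/9)/43 + J/9) = -2*((-1 - T/9)*(1/43) + J*(1/9)) = -2*((-1/43 - T/387) + J/9) = -2*(-1/43 - T/387 + J/9) = 2/43 - 2*J/9 + 2*T/387)
(o(-111, -105) - 46295)/72306 = ((2/43 - 2/9*(-105) + (2/387)*(-111)) - 46295)/72306 = ((2/43 + 70/3 - 74/129) - 46295)*(1/72306) = (2942/129 - 46295)*(1/72306) = -5969113/129*1/72306 = -5969113/9327474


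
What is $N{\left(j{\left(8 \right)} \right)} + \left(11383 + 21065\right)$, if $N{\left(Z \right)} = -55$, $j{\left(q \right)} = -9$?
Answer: $32393$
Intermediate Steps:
$N{\left(j{\left(8 \right)} \right)} + \left(11383 + 21065\right) = -55 + \left(11383 + 21065\right) = -55 + 32448 = 32393$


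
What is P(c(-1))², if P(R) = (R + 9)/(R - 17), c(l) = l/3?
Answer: ¼ ≈ 0.25000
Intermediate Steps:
c(l) = l/3 (c(l) = l*(⅓) = l/3)
P(R) = (9 + R)/(-17 + R)
P(c(-1))² = ((9 + (⅓)*(-1))/(-17 + (⅓)*(-1)))² = ((9 - ⅓)/(-17 - ⅓))² = ((26/3)/(-52/3))² = (-3/52*26/3)² = (-½)² = ¼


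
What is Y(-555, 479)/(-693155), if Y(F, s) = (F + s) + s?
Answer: -403/693155 ≈ -0.00058140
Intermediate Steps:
Y(F, s) = F + 2*s
Y(-555, 479)/(-693155) = (-555 + 2*479)/(-693155) = (-555 + 958)*(-1/693155) = 403*(-1/693155) = -403/693155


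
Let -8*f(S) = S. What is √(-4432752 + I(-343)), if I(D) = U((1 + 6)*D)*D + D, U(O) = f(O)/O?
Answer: I*√70928834/4 ≈ 2105.5*I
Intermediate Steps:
f(S) = -S/8
U(O) = -⅛ (U(O) = (-O/8)/O = -⅛)
I(D) = 7*D/8 (I(D) = -D/8 + D = 7*D/8)
√(-4432752 + I(-343)) = √(-4432752 + (7/8)*(-343)) = √(-4432752 - 2401/8) = √(-35464417/8) = I*√70928834/4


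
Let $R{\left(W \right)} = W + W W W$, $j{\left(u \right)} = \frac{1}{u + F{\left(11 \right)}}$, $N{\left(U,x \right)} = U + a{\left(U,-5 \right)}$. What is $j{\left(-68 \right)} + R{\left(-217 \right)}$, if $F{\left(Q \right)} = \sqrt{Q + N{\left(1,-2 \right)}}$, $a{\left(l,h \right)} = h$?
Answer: $- \frac{47178953078}{4617} - \frac{\sqrt{7}}{4617} \approx -1.0219 \cdot 10^{7}$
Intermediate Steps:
$N{\left(U,x \right)} = -5 + U$ ($N{\left(U,x \right)} = U - 5 = -5 + U$)
$F{\left(Q \right)} = \sqrt{-4 + Q}$ ($F{\left(Q \right)} = \sqrt{Q + \left(-5 + 1\right)} = \sqrt{Q - 4} = \sqrt{-4 + Q}$)
$j{\left(u \right)} = \frac{1}{u + \sqrt{7}}$ ($j{\left(u \right)} = \frac{1}{u + \sqrt{-4 + 11}} = \frac{1}{u + \sqrt{7}}$)
$R{\left(W \right)} = W + W^{3}$ ($R{\left(W \right)} = W + W^{2} W = W + W^{3}$)
$j{\left(-68 \right)} + R{\left(-217 \right)} = \frac{1}{-68 + \sqrt{7}} + \left(-217 + \left(-217\right)^{3}\right) = \frac{1}{-68 + \sqrt{7}} - 10218530 = -10218530 + \frac{1}{-68 + \sqrt{7}}$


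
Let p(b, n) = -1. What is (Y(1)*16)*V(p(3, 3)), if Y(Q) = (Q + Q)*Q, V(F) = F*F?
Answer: 32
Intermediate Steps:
V(F) = F²
Y(Q) = 2*Q² (Y(Q) = (2*Q)*Q = 2*Q²)
(Y(1)*16)*V(p(3, 3)) = ((2*1²)*16)*(-1)² = ((2*1)*16)*1 = (2*16)*1 = 32*1 = 32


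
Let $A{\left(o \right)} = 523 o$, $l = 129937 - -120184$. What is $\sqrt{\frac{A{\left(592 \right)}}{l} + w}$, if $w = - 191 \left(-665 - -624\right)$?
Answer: $\frac{3 \sqrt{54443203513023}}{250121} \approx 88.5$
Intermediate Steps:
$l = 250121$ ($l = 129937 + 120184 = 250121$)
$w = 7831$ ($w = - 191 \left(-665 + 624\right) = \left(-191\right) \left(-41\right) = 7831$)
$\sqrt{\frac{A{\left(592 \right)}}{l} + w} = \sqrt{\frac{523 \cdot 592}{250121} + 7831} = \sqrt{309616 \cdot \frac{1}{250121} + 7831} = \sqrt{\frac{309616}{250121} + 7831} = \sqrt{\frac{1959007167}{250121}} = \frac{3 \sqrt{54443203513023}}{250121}$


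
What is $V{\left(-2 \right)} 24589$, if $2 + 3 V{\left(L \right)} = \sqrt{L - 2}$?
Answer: $- \frac{49178}{3} + \frac{49178 i}{3} \approx -16393.0 + 16393.0 i$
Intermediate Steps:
$V{\left(L \right)} = - \frac{2}{3} + \frac{\sqrt{-2 + L}}{3}$ ($V{\left(L \right)} = - \frac{2}{3} + \frac{\sqrt{L - 2}}{3} = - \frac{2}{3} + \frac{\sqrt{-2 + L}}{3}$)
$V{\left(-2 \right)} 24589 = \left(- \frac{2}{3} + \frac{\sqrt{-2 - 2}}{3}\right) 24589 = \left(- \frac{2}{3} + \frac{\sqrt{-4}}{3}\right) 24589 = \left(- \frac{2}{3} + \frac{2 i}{3}\right) 24589 = - \frac{49178}{3} + \frac{49178 i}{3}$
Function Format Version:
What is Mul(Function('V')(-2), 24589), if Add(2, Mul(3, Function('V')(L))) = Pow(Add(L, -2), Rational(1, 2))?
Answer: Add(Rational(-49178, 3), Mul(Rational(49178, 3), I)) ≈ Add(-16393., Mul(16393., I))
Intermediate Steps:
Function('V')(L) = Add(Rational(-2, 3), Mul(Rational(1, 3), Pow(Add(-2, L), Rational(1, 2)))) (Function('V')(L) = Add(Rational(-2, 3), Mul(Rational(1, 3), Pow(Add(L, -2), Rational(1, 2)))) = Add(Rational(-2, 3), Mul(Rational(1, 3), Pow(Add(-2, L), Rational(1, 2)))))
Mul(Function('V')(-2), 24589) = Mul(Add(Rational(-2, 3), Mul(Rational(1, 3), Pow(Add(-2, -2), Rational(1, 2)))), 24589) = Mul(Add(Rational(-2, 3), Mul(Rational(1, 3), Pow(-4, Rational(1, 2)))), 24589) = Mul(Add(Rational(-2, 3), Mul(Rational(1, 3), Mul(2, I))), 24589) = Mul(Add(Rational(-2, 3), Mul(Rational(2, 3), I)), 24589) = Add(Rational(-49178, 3), Mul(Rational(49178, 3), I))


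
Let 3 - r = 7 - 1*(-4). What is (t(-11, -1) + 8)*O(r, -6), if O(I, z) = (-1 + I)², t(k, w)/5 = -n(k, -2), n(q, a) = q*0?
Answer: 648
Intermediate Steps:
n(q, a) = 0
r = -8 (r = 3 - (7 - 1*(-4)) = 3 - (7 + 4) = 3 - 1*11 = 3 - 11 = -8)
t(k, w) = 0 (t(k, w) = 5*(-1*0) = 5*0 = 0)
(t(-11, -1) + 8)*O(r, -6) = (0 + 8)*(-1 - 8)² = 8*(-9)² = 8*81 = 648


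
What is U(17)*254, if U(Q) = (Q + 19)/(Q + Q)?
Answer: 4572/17 ≈ 268.94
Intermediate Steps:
U(Q) = (19 + Q)/(2*Q) (U(Q) = (19 + Q)/((2*Q)) = (19 + Q)*(1/(2*Q)) = (19 + Q)/(2*Q))
U(17)*254 = ((½)*(19 + 17)/17)*254 = ((½)*(1/17)*36)*254 = (18/17)*254 = 4572/17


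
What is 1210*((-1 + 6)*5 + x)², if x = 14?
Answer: 1840410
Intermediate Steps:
1210*((-1 + 6)*5 + x)² = 1210*((-1 + 6)*5 + 14)² = 1210*(5*5 + 14)² = 1210*(25 + 14)² = 1210*39² = 1210*1521 = 1840410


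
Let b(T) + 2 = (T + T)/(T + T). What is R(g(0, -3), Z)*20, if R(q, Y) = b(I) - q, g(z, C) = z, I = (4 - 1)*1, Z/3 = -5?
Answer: -20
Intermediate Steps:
Z = -15 (Z = 3*(-5) = -15)
I = 3 (I = 3*1 = 3)
b(T) = -1 (b(T) = -2 + (T + T)/(T + T) = -2 + (2*T)/((2*T)) = -2 + (2*T)*(1/(2*T)) = -2 + 1 = -1)
R(q, Y) = -1 - q
R(g(0, -3), Z)*20 = (-1 - 1*0)*20 = (-1 + 0)*20 = -1*20 = -20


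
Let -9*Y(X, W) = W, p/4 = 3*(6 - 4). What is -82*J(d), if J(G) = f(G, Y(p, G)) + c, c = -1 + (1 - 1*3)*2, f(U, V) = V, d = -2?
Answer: 3526/9 ≈ 391.78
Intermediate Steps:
p = 24 (p = 4*(3*(6 - 4)) = 4*(3*2) = 4*6 = 24)
Y(X, W) = -W/9
c = -5 (c = -1 + (1 - 3)*2 = -1 - 2*2 = -1 - 4 = -5)
J(G) = -5 - G/9 (J(G) = -G/9 - 5 = -5 - G/9)
-82*J(d) = -82*(-5 - ⅑*(-2)) = -82*(-5 + 2/9) = -82*(-43/9) = 3526/9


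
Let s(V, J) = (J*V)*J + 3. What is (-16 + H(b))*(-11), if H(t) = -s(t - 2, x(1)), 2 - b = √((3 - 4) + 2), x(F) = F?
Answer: 198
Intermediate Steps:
s(V, J) = 3 + V*J² (s(V, J) = V*J² + 3 = 3 + V*J²)
b = 1 (b = 2 - √((3 - 4) + 2) = 2 - √(-1 + 2) = 2 - √1 = 2 - 1*1 = 2 - 1 = 1)
H(t) = -1 - t (H(t) = -(3 + (t - 2)*1²) = -(3 + (-2 + t)*1) = -(3 + (-2 + t)) = -(1 + t) = -1 - t)
(-16 + H(b))*(-11) = (-16 + (-1 - 1*1))*(-11) = (-16 + (-1 - 1))*(-11) = (-16 - 2)*(-11) = -18*(-11) = 198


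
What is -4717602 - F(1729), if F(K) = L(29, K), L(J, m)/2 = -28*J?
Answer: -4715978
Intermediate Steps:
L(J, m) = -56*J (L(J, m) = 2*(-28*J) = -56*J)
F(K) = -1624 (F(K) = -56*29 = -1624)
-4717602 - F(1729) = -4717602 - 1*(-1624) = -4717602 + 1624 = -4715978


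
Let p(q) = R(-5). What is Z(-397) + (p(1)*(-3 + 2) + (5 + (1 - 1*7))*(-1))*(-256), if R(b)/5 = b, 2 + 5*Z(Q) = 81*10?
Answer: -32472/5 ≈ -6494.4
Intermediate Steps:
Z(Q) = 808/5 (Z(Q) = -⅖ + (81*10)/5 = -⅖ + (⅕)*810 = -⅖ + 162 = 808/5)
R(b) = 5*b
p(q) = -25 (p(q) = 5*(-5) = -25)
Z(-397) + (p(1)*(-3 + 2) + (5 + (1 - 1*7))*(-1))*(-256) = 808/5 + (-25*(-3 + 2) + (5 + (1 - 1*7))*(-1))*(-256) = 808/5 + (-25*(-1) + (5 + (1 - 7))*(-1))*(-256) = 808/5 + (25 + (5 - 6)*(-1))*(-256) = 808/5 + (25 - 1*(-1))*(-256) = 808/5 + (25 + 1)*(-256) = 808/5 + 26*(-256) = 808/5 - 6656 = -32472/5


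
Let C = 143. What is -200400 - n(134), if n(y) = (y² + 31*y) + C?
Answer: -222653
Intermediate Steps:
n(y) = 143 + y² + 31*y (n(y) = (y² + 31*y) + 143 = 143 + y² + 31*y)
-200400 - n(134) = -200400 - (143 + 134² + 31*134) = -200400 - (143 + 17956 + 4154) = -200400 - 1*22253 = -200400 - 22253 = -222653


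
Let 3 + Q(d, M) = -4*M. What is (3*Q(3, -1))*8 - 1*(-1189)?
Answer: 1213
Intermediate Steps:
Q(d, M) = -3 - 4*M
(3*Q(3, -1))*8 - 1*(-1189) = (3*(-3 - 4*(-1)))*8 - 1*(-1189) = (3*(-3 + 4))*8 + 1189 = (3*1)*8 + 1189 = 3*8 + 1189 = 24 + 1189 = 1213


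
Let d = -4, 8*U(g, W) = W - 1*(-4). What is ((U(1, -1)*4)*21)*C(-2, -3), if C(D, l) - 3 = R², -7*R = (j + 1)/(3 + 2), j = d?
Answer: 16578/175 ≈ 94.731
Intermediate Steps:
U(g, W) = ½ + W/8 (U(g, W) = (W - 1*(-4))/8 = (W + 4)/8 = (4 + W)/8 = ½ + W/8)
j = -4
R = 3/35 (R = -(-4 + 1)/(7*(3 + 2)) = -(-3)/(7*5) = -⅐*(-⅗) = 3/35 ≈ 0.085714)
C(D, l) = 3684/1225 (C(D, l) = 3 + (3/35)² = 3 + 9/1225 = 3684/1225)
((U(1, -1)*4)*21)*C(-2, -3) = (((½ + (⅛)*(-1))*4)*21)*(3684/1225) = (((½ - ⅛)*4)*21)*(3684/1225) = (((3/8)*4)*21)*(3684/1225) = ((3/2)*21)*(3684/1225) = (63/2)*(3684/1225) = 16578/175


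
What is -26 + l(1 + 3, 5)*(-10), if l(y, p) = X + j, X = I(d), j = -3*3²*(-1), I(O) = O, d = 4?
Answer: -336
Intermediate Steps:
j = 27 (j = -3*9*(-1) = -27*(-1) = 27)
X = 4
l(y, p) = 31 (l(y, p) = 4 + 27 = 31)
-26 + l(1 + 3, 5)*(-10) = -26 + 31*(-10) = -26 - 310 = -336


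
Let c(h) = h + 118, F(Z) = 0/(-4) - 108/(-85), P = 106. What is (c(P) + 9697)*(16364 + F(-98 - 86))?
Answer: 13800587208/85 ≈ 1.6236e+8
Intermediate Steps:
F(Z) = 108/85 (F(Z) = 0*(-1/4) - 108*(-1/85) = 0 + 108/85 = 108/85)
c(h) = 118 + h
(c(P) + 9697)*(16364 + F(-98 - 86)) = ((118 + 106) + 9697)*(16364 + 108/85) = (224 + 9697)*(1391048/85) = 9921*(1391048/85) = 13800587208/85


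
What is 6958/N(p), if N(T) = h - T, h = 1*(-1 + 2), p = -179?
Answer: 3479/90 ≈ 38.656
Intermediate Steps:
h = 1 (h = 1*1 = 1)
N(T) = 1 - T
6958/N(p) = 6958/(1 - 1*(-179)) = 6958/(1 + 179) = 6958/180 = 6958*(1/180) = 3479/90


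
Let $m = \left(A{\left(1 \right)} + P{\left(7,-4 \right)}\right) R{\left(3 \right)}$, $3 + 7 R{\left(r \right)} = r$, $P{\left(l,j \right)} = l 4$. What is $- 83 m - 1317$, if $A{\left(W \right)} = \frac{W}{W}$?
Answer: $-1317$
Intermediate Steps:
$P{\left(l,j \right)} = 4 l$
$A{\left(W \right)} = 1$
$R{\left(r \right)} = - \frac{3}{7} + \frac{r}{7}$
$m = 0$ ($m = \left(1 + 4 \cdot 7\right) \left(- \frac{3}{7} + \frac{1}{7} \cdot 3\right) = \left(1 + 28\right) \left(- \frac{3}{7} + \frac{3}{7}\right) = 29 \cdot 0 = 0$)
$- 83 m - 1317 = \left(-83\right) 0 - 1317 = 0 - 1317 = -1317$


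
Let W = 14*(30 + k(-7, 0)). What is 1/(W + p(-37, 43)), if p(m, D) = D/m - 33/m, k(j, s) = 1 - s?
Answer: 37/16048 ≈ 0.0023056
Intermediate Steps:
p(m, D) = -33/m + D/m
W = 434 (W = 14*(30 + (1 - 1*0)) = 14*(30 + (1 + 0)) = 14*(30 + 1) = 14*31 = 434)
1/(W + p(-37, 43)) = 1/(434 + (-33 + 43)/(-37)) = 1/(434 - 1/37*10) = 1/(434 - 10/37) = 1/(16048/37) = 37/16048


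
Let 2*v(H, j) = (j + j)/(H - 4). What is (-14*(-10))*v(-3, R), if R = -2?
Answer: 40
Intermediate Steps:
v(H, j) = j/(-4 + H) (v(H, j) = ((j + j)/(H - 4))/2 = ((2*j)/(-4 + H))/2 = (2*j/(-4 + H))/2 = j/(-4 + H))
(-14*(-10))*v(-3, R) = (-14*(-10))*(-2/(-4 - 3)) = 140*(-2/(-7)) = 140*(-2*(-⅐)) = 140*(2/7) = 40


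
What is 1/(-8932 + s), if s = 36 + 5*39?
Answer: -1/8701 ≈ -0.00011493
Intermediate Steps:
s = 231 (s = 36 + 195 = 231)
1/(-8932 + s) = 1/(-8932 + 231) = 1/(-8701) = -1/8701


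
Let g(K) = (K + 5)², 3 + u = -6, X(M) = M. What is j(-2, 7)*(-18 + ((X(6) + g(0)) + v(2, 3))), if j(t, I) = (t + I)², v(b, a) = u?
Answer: 100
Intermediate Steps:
u = -9 (u = -3 - 6 = -9)
g(K) = (5 + K)²
v(b, a) = -9
j(t, I) = (I + t)²
j(-2, 7)*(-18 + ((X(6) + g(0)) + v(2, 3))) = (7 - 2)²*(-18 + ((6 + (5 + 0)²) - 9)) = 5²*(-18 + ((6 + 5²) - 9)) = 25*(-18 + ((6 + 25) - 9)) = 25*(-18 + (31 - 9)) = 25*(-18 + 22) = 25*4 = 100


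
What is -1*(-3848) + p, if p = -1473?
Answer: 2375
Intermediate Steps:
-1*(-3848) + p = -1*(-3848) - 1473 = 3848 - 1473 = 2375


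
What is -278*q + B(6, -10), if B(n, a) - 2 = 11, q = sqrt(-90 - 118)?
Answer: 13 - 1112*I*sqrt(13) ≈ 13.0 - 4009.4*I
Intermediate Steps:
q = 4*I*sqrt(13) (q = sqrt(-208) = 4*I*sqrt(13) ≈ 14.422*I)
B(n, a) = 13 (B(n, a) = 2 + 11 = 13)
-278*q + B(6, -10) = -1112*I*sqrt(13) + 13 = 13 - 1112*I*sqrt(13)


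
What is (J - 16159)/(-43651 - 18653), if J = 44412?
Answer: -28253/62304 ≈ -0.45347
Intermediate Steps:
(J - 16159)/(-43651 - 18653) = (44412 - 16159)/(-43651 - 18653) = 28253/(-62304) = 28253*(-1/62304) = -28253/62304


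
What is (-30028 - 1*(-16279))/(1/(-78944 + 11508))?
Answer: 927177564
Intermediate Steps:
(-30028 - 1*(-16279))/(1/(-78944 + 11508)) = (-30028 + 16279)/(1/(-67436)) = -13749/(-1/67436) = -13749*(-67436) = 927177564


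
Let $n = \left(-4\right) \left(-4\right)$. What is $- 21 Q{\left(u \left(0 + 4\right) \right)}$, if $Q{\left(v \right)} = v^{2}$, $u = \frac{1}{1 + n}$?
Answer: $- \frac{336}{289} \approx -1.1626$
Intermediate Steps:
$n = 16$
$u = \frac{1}{17}$ ($u = \frac{1}{1 + 16} = \frac{1}{17} \approx 0.058824$)
$- 21 Q{\left(u \left(0 + 4\right) \right)} = - 21 \left(\frac{0 + 4}{17}\right)^{2} = - 21 \left(\frac{1}{17} \cdot 4\right)^{2} = - 21 \left(\frac{4}{17}\right)^{2} = \left(-21\right) \frac{16}{289} = - \frac{336}{289}$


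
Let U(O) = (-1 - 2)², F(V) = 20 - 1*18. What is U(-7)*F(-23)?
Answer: 18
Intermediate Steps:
F(V) = 2 (F(V) = 20 - 18 = 2)
U(O) = 9 (U(O) = (-3)² = 9)
U(-7)*F(-23) = 9*2 = 18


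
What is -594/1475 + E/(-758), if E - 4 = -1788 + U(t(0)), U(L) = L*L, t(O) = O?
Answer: 1090574/559025 ≈ 1.9508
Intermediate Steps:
U(L) = L²
E = -1784 (E = 4 + (-1788 + 0²) = 4 + (-1788 + 0) = 4 - 1788 = -1784)
-594/1475 + E/(-758) = -594/1475 - 1784/(-758) = -594*1/1475 - 1784*(-1/758) = -594/1475 + 892/379 = 1090574/559025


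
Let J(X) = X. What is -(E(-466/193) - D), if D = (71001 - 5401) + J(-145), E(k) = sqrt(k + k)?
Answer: 65455 - 2*I*sqrt(44969)/193 ≈ 65455.0 - 2.1975*I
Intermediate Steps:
E(k) = sqrt(2)*sqrt(k) (E(k) = sqrt(2*k) = sqrt(2)*sqrt(k))
D = 65455 (D = (71001 - 5401) - 145 = 65600 - 145 = 65455)
-(E(-466/193) - D) = -(sqrt(2)*sqrt(-466/193) - 1*65455) = -(sqrt(2)*sqrt(-466*1/193) - 65455) = -(sqrt(2)*sqrt(-466/193) - 65455) = -(sqrt(2)*(I*sqrt(89938)/193) - 65455) = -(2*I*sqrt(44969)/193 - 65455) = -(-65455 + 2*I*sqrt(44969)/193) = 65455 - 2*I*sqrt(44969)/193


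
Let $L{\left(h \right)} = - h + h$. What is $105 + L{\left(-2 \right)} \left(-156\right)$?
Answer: $105$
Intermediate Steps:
$L{\left(h \right)} = 0$
$105 + L{\left(-2 \right)} \left(-156\right) = 105 + 0 \left(-156\right) = 105 + 0 = 105$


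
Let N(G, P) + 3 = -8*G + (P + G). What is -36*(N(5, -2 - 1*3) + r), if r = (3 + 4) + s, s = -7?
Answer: 1548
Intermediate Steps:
r = 0 (r = (3 + 4) - 7 = 7 - 7 = 0)
N(G, P) = -3 + P - 7*G (N(G, P) = -3 + (-8*G + (P + G)) = -3 + (-8*G + (G + P)) = -3 + (P - 7*G) = -3 + P - 7*G)
-36*(N(5, -2 - 1*3) + r) = -36*((-3 + (-2 - 1*3) - 7*5) + 0) = -36*((-3 + (-2 - 3) - 35) + 0) = -36*((-3 - 5 - 35) + 0) = -36*(-43 + 0) = -36*(-43) = 1548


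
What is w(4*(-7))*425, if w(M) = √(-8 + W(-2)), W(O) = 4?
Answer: 850*I ≈ 850.0*I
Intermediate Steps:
w(M) = 2*I (w(M) = √(-8 + 4) = √(-4) = 2*I)
w(4*(-7))*425 = (2*I)*425 = 850*I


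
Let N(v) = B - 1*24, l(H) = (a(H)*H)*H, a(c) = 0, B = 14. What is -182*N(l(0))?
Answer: 1820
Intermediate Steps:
l(H) = 0 (l(H) = (0*H)*H = 0*H = 0)
N(v) = -10 (N(v) = 14 - 1*24 = 14 - 24 = -10)
-182*N(l(0)) = -182*(-10) = 1820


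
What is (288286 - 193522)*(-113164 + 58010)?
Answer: -5226613656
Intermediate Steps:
(288286 - 193522)*(-113164 + 58010) = 94764*(-55154) = -5226613656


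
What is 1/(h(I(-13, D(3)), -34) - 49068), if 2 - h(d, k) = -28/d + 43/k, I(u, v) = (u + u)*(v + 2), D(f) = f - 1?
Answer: -221/10843366 ≈ -2.0381e-5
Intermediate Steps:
D(f) = -1 + f
I(u, v) = 2*u*(2 + v) (I(u, v) = (2*u)*(2 + v) = 2*u*(2 + v))
h(d, k) = 2 - 43/k + 28/d (h(d, k) = 2 - (-28/d + 43/k) = 2 + (-43/k + 28/d) = 2 - 43/k + 28/d)
1/(h(I(-13, D(3)), -34) - 49068) = 1/((2 - 43/(-34) + 28/((2*(-13)*(2 + (-1 + 3))))) - 49068) = 1/((2 - 43*(-1/34) + 28/((2*(-13)*(2 + 2)))) - 49068) = 1/((2 + 43/34 + 28/((2*(-13)*4))) - 49068) = 1/((2 + 43/34 + 28/(-104)) - 49068) = 1/((2 + 43/34 + 28*(-1/104)) - 49068) = 1/((2 + 43/34 - 7/26) - 49068) = 1/(662/221 - 49068) = 1/(-10843366/221) = -221/10843366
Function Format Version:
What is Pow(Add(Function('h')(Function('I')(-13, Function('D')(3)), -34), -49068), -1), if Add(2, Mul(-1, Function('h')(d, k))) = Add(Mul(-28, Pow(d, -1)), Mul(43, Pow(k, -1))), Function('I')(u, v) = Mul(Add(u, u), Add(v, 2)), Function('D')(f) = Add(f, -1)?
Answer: Rational(-221, 10843366) ≈ -2.0381e-5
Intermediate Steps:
Function('D')(f) = Add(-1, f)
Function('I')(u, v) = Mul(2, u, Add(2, v)) (Function('I')(u, v) = Mul(Mul(2, u), Add(2, v)) = Mul(2, u, Add(2, v)))
Function('h')(d, k) = Add(2, Mul(-43, Pow(k, -1)), Mul(28, Pow(d, -1))) (Function('h')(d, k) = Add(2, Mul(-1, Add(Mul(-28, Pow(d, -1)), Mul(43, Pow(k, -1))))) = Add(2, Add(Mul(-43, Pow(k, -1)), Mul(28, Pow(d, -1)))) = Add(2, Mul(-43, Pow(k, -1)), Mul(28, Pow(d, -1))))
Pow(Add(Function('h')(Function('I')(-13, Function('D')(3)), -34), -49068), -1) = Pow(Add(Add(2, Mul(-43, Pow(-34, -1)), Mul(28, Pow(Mul(2, -13, Add(2, Add(-1, 3))), -1))), -49068), -1) = Pow(Add(Add(2, Mul(-43, Rational(-1, 34)), Mul(28, Pow(Mul(2, -13, Add(2, 2)), -1))), -49068), -1) = Pow(Add(Add(2, Rational(43, 34), Mul(28, Pow(Mul(2, -13, 4), -1))), -49068), -1) = Pow(Add(Add(2, Rational(43, 34), Mul(28, Pow(-104, -1))), -49068), -1) = Pow(Add(Add(2, Rational(43, 34), Mul(28, Rational(-1, 104))), -49068), -1) = Pow(Add(Add(2, Rational(43, 34), Rational(-7, 26)), -49068), -1) = Pow(Add(Rational(662, 221), -49068), -1) = Pow(Rational(-10843366, 221), -1) = Rational(-221, 10843366)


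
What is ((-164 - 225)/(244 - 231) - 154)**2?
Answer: 5716881/169 ≈ 33828.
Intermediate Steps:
((-164 - 225)/(244 - 231) - 154)**2 = (-389/13 - 154)**2 = (-2391/13)**2 = 5716881/169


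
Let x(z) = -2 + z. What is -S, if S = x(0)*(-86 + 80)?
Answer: -12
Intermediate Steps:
S = 12 (S = (-2 + 0)*(-86 + 80) = -2*(-6) = 12)
-S = -1*12 = -12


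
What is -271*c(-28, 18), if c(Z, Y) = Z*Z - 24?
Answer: -205960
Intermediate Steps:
c(Z, Y) = -24 + Z² (c(Z, Y) = Z² - 24 = -24 + Z²)
-271*c(-28, 18) = -271*(-24 + (-28)²) = -271*(-24 + 784) = -271*760 = -205960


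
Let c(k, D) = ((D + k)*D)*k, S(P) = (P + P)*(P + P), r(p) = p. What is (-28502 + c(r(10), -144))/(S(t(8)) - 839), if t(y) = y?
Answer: -164458/583 ≈ -282.09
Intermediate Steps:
S(P) = 4*P**2 (S(P) = (2*P)*(2*P) = 4*P**2)
c(k, D) = D*k*(D + k) (c(k, D) = (D*(D + k))*k = D*k*(D + k))
(-28502 + c(r(10), -144))/(S(t(8)) - 839) = (-28502 - 144*10*(-144 + 10))/(4*8**2 - 839) = (-28502 - 144*10*(-134))/(4*64 - 839) = (-28502 + 192960)/(256 - 839) = 164458/(-583) = 164458*(-1/583) = -164458/583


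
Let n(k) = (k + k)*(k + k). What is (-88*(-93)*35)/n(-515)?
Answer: 14322/53045 ≈ 0.27000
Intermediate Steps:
n(k) = 4*k² (n(k) = (2*k)*(2*k) = 4*k²)
(-88*(-93)*35)/n(-515) = (-88*(-93)*35)/((4*(-515)²)) = (8184*35)/((4*265225)) = 286440/1060900 = 286440*(1/1060900) = 14322/53045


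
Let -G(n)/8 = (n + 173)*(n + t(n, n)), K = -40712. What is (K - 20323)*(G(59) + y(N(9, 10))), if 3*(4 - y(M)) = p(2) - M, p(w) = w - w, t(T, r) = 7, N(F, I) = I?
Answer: 7476095770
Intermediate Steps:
p(w) = 0
y(M) = 4 + M/3 (y(M) = 4 - (0 - M)/3 = 4 - (-1)*M/3 = 4 + M/3)
G(n) = -8*(7 + n)*(173 + n) (G(n) = -8*(n + 173)*(n + 7) = -8*(173 + n)*(7 + n) = -8*(7 + n)*(173 + n))
(K - 20323)*(G(59) + y(N(9, 10))) = (-40712 - 20323)*((-9688 - 1440*59 - 8*59**2) + (4 + (1/3)*10)) = -61035*((-9688 - 84960 - 8*3481) + (4 + 10/3)) = -61035*((-9688 - 84960 - 27848) + 22/3) = -61035*(-122496 + 22/3) = -61035*(-367466/3) = 7476095770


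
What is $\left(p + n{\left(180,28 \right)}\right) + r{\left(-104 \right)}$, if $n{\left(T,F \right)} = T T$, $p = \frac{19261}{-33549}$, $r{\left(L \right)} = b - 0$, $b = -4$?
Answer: $\frac{1086834143}{33549} \approx 32395.0$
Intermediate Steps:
$r{\left(L \right)} = -4$ ($r{\left(L \right)} = -4 - 0 = -4 + 0 = -4$)
$p = - \frac{19261}{33549}$ ($p = 19261 \left(- \frac{1}{33549}\right) = - \frac{19261}{33549} \approx -0.57412$)
$n{\left(T,F \right)} = T^{2}$
$\left(p + n{\left(180,28 \right)}\right) + r{\left(-104 \right)} = \left(- \frac{19261}{33549} + 180^{2}\right) - 4 = \left(- \frac{19261}{33549} + 32400\right) - 4 = \frac{1086968339}{33549} - 4 = \frac{1086834143}{33549}$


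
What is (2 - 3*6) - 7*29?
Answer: -219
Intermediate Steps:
(2 - 3*6) - 7*29 = (2 - 18) - 203 = -16 - 203 = -219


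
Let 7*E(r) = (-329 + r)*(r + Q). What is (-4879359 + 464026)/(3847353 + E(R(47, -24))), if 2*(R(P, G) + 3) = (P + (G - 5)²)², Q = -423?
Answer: -30907331/155178624711 ≈ -0.00019917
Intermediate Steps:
R(P, G) = -3 + (P + (-5 + G)²)²/2 (R(P, G) = -3 + (P + (G - 5)²)²/2 = -3 + (P + (-5 + G)²)²/2)
E(r) = (-423 + r)*(-329 + r)/7 (E(r) = ((-329 + r)*(r - 423))/7 = ((-329 + r)*(-423 + r))/7 = ((-423 + r)*(-329 + r))/7 = (-423 + r)*(-329 + r)/7)
(-4879359 + 464026)/(3847353 + E(R(47, -24))) = (-4879359 + 464026)/(3847353 + (19881 - 752*(-3 + (47 + (-5 - 24)²)²/2)/7 + (-3 + (47 + (-5 - 24)²)²/2)²/7)) = -4415333/(3847353 + (19881 - 752*(-3 + (47 + (-29)²)²/2)/7 + (-3 + (47 + (-29)²)²/2)²/7)) = -4415333/(3847353 + (19881 - 752*(-3 + (47 + 841)²/2)/7 + (-3 + (47 + 841)²/2)²/7)) = -4415333/(3847353 + (19881 - 752*(-3 + (½)*888²)/7 + (-3 + (½)*888²)²/7)) = -4415333/(3847353 + (19881 - 752*(-3 + (½)*788544)/7 + (-3 + (½)*788544)²/7)) = -4415333/(3847353 + (19881 - 752*(-3 + 394272)/7 + (-3 + 394272)²/7)) = -4415333/(3847353 + (19881 - 752/7*394269 + (⅐)*394269²)) = -4415333/(3847353 + (19881 - 296490288/7 + (⅐)*155448044361)) = -4415333/(3847353 + (19881 - 296490288/7 + 155448044361/7)) = -4415333/(3847353 + 155151693240/7) = -4415333/155178624711/7 = -4415333*7/155178624711 = -30907331/155178624711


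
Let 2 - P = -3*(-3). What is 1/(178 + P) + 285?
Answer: 48736/171 ≈ 285.01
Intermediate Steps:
P = -7 (P = 2 - (-3)*(-3) = 2 - 1*9 = 2 - 9 = -7)
1/(178 + P) + 285 = 1/(178 - 7) + 285 = 1/171 + 285 = 48736/171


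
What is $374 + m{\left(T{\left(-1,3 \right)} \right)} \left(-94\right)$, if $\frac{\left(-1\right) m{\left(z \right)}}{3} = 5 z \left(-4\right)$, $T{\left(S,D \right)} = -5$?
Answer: $28574$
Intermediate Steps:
$m{\left(z \right)} = 60 z$ ($m{\left(z \right)} = - 3 \cdot 5 z \left(-4\right) = - 3 \left(- 20 z\right) = 60 z$)
$374 + m{\left(T{\left(-1,3 \right)} \right)} \left(-94\right) = 374 + 60 \left(-5\right) \left(-94\right) = 374 - -28200 = 374 + 28200 = 28574$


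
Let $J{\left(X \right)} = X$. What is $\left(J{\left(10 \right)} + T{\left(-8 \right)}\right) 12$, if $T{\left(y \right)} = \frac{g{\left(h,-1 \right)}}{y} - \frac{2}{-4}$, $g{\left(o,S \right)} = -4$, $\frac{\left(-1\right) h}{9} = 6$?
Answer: $132$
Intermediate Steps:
$h = -54$ ($h = \left(-9\right) 6 = -54$)
$T{\left(y \right)} = \frac{1}{2} - \frac{4}{y}$ ($T{\left(y \right)} = - \frac{4}{y} - \frac{2}{-4} = - \frac{4}{y} - - \frac{1}{2} = - \frac{4}{y} + \frac{1}{2} = \frac{1}{2} - \frac{4}{y}$)
$\left(J{\left(10 \right)} + T{\left(-8 \right)}\right) 12 = \left(10 + \frac{-8 - 8}{2 \left(-8\right)}\right) 12 = \left(10 + \frac{1}{2} \left(- \frac{1}{8}\right) \left(-16\right)\right) 12 = \left(10 + 1\right) 12 = 11 \cdot 12 = 132$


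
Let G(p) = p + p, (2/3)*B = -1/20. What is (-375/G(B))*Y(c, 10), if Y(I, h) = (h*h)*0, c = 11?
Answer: 0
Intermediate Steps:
B = -3/40 (B = 3*(-1/20)/2 = 3*(-1*1/20)/2 = (3/2)*(-1/20) = -3/40 ≈ -0.075000)
G(p) = 2*p
Y(I, h) = 0 (Y(I, h) = h**2*0 = 0)
(-375/G(B))*Y(c, 10) = -375/(2*(-3/40))*0 = -375/(-3/20)*0 = -375*(-20/3)*0 = 2500*0 = 0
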